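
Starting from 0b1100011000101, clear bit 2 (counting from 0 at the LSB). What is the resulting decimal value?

6337

x = 1100011000101
bit 2 is currently 1; clear it via x & ~(1 << 2) = x & ~4
→ 1100011000001 = 6337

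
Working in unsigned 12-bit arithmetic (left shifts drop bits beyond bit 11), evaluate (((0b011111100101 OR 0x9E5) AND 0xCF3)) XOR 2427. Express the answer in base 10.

1434

0b011111100101 = 011111100101
0x9E5 = 100111100101
→ OR → 111111100101 = 4069
0xCF3 = 110011110011
→ AND → 110011100001 = 3297
2427 = 100101111011
→ XOR → 010110011010 = 1434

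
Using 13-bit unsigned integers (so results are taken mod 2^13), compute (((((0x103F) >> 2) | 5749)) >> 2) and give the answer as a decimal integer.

0x103F = 1000000111111
→ >> 2 → 0010000001111 = 1039
5749 = 1011001110101
→ | → 1011001111111 = 5759
→ >> 2 → 0010110011111 = 1439

1439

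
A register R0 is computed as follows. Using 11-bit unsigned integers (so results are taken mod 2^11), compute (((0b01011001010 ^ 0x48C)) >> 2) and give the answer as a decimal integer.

401

0b01011001010 = 01011001010
0x48C = 10010001100
→ ^ → 11001000110 = 1606
→ >> 2 → 00110010001 = 401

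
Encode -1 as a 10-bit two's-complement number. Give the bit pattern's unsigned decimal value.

1023

1 in 10 bits: 0000000001
Invert: 1111111110
Add 1:  1111111111 = 1023
(Check: 2^10 - 1 = 1024 - 1 = 1023.)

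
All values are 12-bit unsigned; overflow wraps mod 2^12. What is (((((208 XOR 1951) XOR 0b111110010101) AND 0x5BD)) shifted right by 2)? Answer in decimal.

38

208 = 000011010000
1951 = 011110011111
→ XOR → 011101001111 = 1871
0b111110010101 = 111110010101
→ XOR → 100011011010 = 2266
0x5BD = 010110111101
→ AND → 000010011000 = 152
→ shifted right by 2 → 000000100110 = 38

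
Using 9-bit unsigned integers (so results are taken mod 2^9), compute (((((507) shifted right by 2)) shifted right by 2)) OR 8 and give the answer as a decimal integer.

31

507 = 111111011
→ shifted right by 2 → 001111110 = 126
→ shifted right by 2 → 000011111 = 31
8 = 000001000
→ OR → 000011111 = 31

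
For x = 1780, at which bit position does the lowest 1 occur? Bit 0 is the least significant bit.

1780 = 11011110100
Trailing zeros: 2, so the lowest set bit is bit 2 (value 4).

2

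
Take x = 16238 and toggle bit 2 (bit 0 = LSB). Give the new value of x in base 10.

16234

x = 011111101101110
bit 2 is currently 1; toggle it via x ^ (1 << 2) = x ^ 4
→ 011111101101010 = 16234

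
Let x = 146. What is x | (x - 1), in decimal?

147

x = 10010010 = 146
x - 1 = 10010001
OR    = 10010011 = 147
(x | (x - 1) sets all bits below the lowest set bit.)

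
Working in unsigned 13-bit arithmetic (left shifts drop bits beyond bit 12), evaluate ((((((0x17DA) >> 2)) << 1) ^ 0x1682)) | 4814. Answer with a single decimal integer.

8174

0x17DA = 1011111011010
→ >> 2 → 0010111110110 = 1526
→ << 1 (mod 2^13) → 0101111101100 = 3052
0x1682 = 1011010000010
→ ^ → 1110101101110 = 7534
4814 = 1001011001110
→ | → 1111111101110 = 8174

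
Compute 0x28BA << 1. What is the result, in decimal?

0x28BA = 010100010111010
shift left by 1 → 101000101110100 = 20852
(equivalently, 10426 × 2^1 = 10426 × 2)

20852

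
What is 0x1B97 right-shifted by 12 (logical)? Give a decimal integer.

1

0x1B97 = 1101110010111
shift right by 12 → 0000000000001 = 1
(equivalently, floor(7063 / 4096))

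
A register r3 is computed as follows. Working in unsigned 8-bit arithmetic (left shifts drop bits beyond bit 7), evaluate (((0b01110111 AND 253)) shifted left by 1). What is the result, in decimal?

0b01110111 = 01110111
253 = 11111101
→ AND → 01110101 = 117
→ shifted left by 1 (mod 2^8) → 11101010 = 234

234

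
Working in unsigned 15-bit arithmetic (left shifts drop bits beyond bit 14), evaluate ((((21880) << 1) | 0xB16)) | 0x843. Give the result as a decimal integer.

11255

21880 = 101010101111000
→ << 1 (mod 2^15) → 010101011110000 = 10992
0xB16 = 000101100010110
→ | → 010101111110110 = 11254
0x843 = 000100001000011
→ | → 010101111110111 = 11255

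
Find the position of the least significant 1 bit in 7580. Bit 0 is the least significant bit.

7580 = 1110110011100
Trailing zeros: 2, so the lowest set bit is bit 2 (value 4).

2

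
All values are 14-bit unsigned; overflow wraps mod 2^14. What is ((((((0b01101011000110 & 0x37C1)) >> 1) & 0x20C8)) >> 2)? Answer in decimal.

0b01101011000110 = 01101011000110
0x37C1 = 11011111000001
→ & → 01001011000000 = 4800
→ >> 1 → 00100101100000 = 2400
0x20C8 = 10000011001000
→ & → 00000001000000 = 64
→ >> 2 → 00000000010000 = 16

16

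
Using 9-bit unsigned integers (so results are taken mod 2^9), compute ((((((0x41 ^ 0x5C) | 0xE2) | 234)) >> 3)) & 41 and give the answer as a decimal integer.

0x41 = 001000001
0x5C = 001011100
→ ^ → 000011101 = 29
0xE2 = 011100010
→ | → 011111111 = 255
234 = 011101010
→ | → 011111111 = 255
→ >> 3 → 000011111 = 31
41 = 000101001
→ & → 000001001 = 9

9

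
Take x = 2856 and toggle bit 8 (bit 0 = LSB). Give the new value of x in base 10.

x = 00101100101000
bit 8 is currently 1; toggle it via x ^ (1 << 8) = x ^ 256
→ 00101000101000 = 2600

2600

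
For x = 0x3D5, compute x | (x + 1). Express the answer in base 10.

x = 1111010101 = 981
x + 1 = 1111010110
OR    = 1111010111 = 983
(x | (x + 1) sets the lowest cleared bit.)

983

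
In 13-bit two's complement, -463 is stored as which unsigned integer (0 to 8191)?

7729

463 in 13 bits: 0000111001111
Invert: 1111000110000
Add 1:  1111000110001 = 7729
(Check: 2^13 - 463 = 8192 - 463 = 7729.)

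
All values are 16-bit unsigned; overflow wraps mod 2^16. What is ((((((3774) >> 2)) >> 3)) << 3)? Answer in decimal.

3774 = 0000111010111110
→ >> 2 → 0000001110101111 = 943
→ >> 3 → 0000000001110101 = 117
→ << 3 (mod 2^16) → 0000001110101000 = 936

936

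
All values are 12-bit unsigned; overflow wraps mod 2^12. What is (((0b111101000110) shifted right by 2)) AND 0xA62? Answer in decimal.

0b111101000110 = 111101000110
→ shifted right by 2 → 001111010001 = 977
0xA62 = 101001100010
→ AND → 001001000000 = 576

576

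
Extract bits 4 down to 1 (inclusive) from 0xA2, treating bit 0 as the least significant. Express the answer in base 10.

v = 0010100010
Shift right by 1: 001010001
Mask low 4 bits: 0001 = 1

1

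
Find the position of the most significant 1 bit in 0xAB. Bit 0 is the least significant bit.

0xAB = 10101011
The topmost 1 is at position 7 (since 2^7 = 128 ≤ 171 < 256).

7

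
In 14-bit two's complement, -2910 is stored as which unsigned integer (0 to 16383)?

13474

2910 in 14 bits: 00101101011110
Invert: 11010010100001
Add 1:  11010010100010 = 13474
(Check: 2^14 - 2910 = 16384 - 2910 = 13474.)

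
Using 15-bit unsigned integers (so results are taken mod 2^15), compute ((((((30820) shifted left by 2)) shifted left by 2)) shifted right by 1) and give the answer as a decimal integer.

800

30820 = 111100001100100
→ shifted left by 2 (mod 2^15) → 110000110010000 = 24976
→ shifted left by 2 (mod 2^15) → 000011001000000 = 1600
→ shifted right by 1 → 000001100100000 = 800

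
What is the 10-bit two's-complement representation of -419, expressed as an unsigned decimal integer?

605

419 in 10 bits: 0110100011
Invert: 1001011100
Add 1:  1001011101 = 605
(Check: 2^10 - 419 = 1024 - 419 = 605.)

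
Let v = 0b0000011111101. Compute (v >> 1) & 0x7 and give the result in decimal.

v = 0000011111101
Shift right by 1: 000001111110
Mask low 3 bits: 110 = 6

6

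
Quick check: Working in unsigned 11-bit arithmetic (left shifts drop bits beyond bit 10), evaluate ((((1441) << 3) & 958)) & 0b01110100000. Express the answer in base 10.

1441 = 10110100001
→ << 3 (mod 2^11) → 10100001000 = 1288
958 = 01110111110
→ & → 00100001000 = 264
0b01110100000 = 01110100000
→ & → 00100000000 = 256

256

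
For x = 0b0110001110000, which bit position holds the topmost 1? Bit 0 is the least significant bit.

0b0110001110000 = 110001110000
The topmost 1 is at position 11 (since 2^11 = 2048 ≤ 3184 < 4096).

11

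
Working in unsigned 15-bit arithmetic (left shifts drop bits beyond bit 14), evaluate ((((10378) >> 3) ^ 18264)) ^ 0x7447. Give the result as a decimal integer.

10378 = 010100010001010
→ >> 3 → 000010100010001 = 1297
18264 = 100011101011000
→ ^ → 100001001001001 = 16969
0x7447 = 111010001000111
→ ^ → 011011000001110 = 13838

13838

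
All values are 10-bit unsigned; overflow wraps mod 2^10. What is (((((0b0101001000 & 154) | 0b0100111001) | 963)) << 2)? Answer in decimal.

1004

0b0101001000 = 0101001000
154 = 0010011010
→ & → 0000001000 = 8
0b0100111001 = 0100111001
→ | → 0100111001 = 313
963 = 1111000011
→ | → 1111111011 = 1019
→ << 2 (mod 2^10) → 1111101100 = 1004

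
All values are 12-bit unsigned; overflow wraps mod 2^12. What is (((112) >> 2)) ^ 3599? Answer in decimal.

112 = 000001110000
→ >> 2 → 000000011100 = 28
3599 = 111000001111
→ ^ → 111000010011 = 3603

3603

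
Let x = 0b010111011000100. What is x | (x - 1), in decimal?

11975

x = 10111011000100 = 11972
x - 1 = 10111011000011
OR    = 10111011000111 = 11975
(x | (x - 1) sets all bits below the lowest set bit.)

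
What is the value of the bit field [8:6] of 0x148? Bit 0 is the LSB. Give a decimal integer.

5

v = 0101001000
Shift right by 6: 0101
Mask low 3 bits: 101 = 5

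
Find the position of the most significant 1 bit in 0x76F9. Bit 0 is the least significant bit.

14

0x76F9 = 111011011111001
The topmost 1 is at position 14 (since 2^14 = 16384 ≤ 30457 < 32768).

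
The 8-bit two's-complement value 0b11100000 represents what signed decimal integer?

pattern = 11100000 (MSB is 1 ⇒ negative)
Invert: 00011111, add 1 → 00100000 = 32, so the value is -32.
(Equivalently: 224 - 2^8 = 224 - 256 = -32.)

-32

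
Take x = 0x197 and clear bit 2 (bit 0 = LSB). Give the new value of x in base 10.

x = 0000110010111
bit 2 is currently 1; clear it via x & ~(1 << 2) = x & ~4
→ 0000110010011 = 403

403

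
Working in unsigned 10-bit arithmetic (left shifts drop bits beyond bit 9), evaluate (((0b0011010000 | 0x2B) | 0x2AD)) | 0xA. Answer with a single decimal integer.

767

0b0011010000 = 0011010000
0x2B = 0000101011
→ | → 0011111011 = 251
0x2AD = 1010101101
→ | → 1011111111 = 767
0xA = 0000001010
→ | → 1011111111 = 767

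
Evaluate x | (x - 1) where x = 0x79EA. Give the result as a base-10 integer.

31211

x = 111100111101010 = 31210
x - 1 = 111100111101001
OR    = 111100111101011 = 31211
(x | (x - 1) sets all bits below the lowest set bit.)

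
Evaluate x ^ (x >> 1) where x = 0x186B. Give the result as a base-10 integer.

5214

x = 1100001101011 = 6251
x>>1 = 0110000110101
XOR  = 1010001011110 = 5214
(x ^ (x >> 1) gives the standard binary-reflected Gray code of x.)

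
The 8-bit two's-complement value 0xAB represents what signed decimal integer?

pattern = 10101011 (MSB is 1 ⇒ negative)
Invert: 01010100, add 1 → 01010101 = 85, so the value is -85.
(Equivalently: 171 - 2^8 = 171 - 256 = -85.)

-85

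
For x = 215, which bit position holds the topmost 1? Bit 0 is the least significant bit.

7

215 = 11010111
The topmost 1 is at position 7 (since 2^7 = 128 ≤ 215 < 256).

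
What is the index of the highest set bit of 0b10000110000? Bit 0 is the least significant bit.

10

0b10000110000 = 10000110000
The topmost 1 is at position 10 (since 2^10 = 1024 ≤ 1072 < 2048).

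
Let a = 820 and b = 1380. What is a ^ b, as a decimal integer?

1616

820 = 01100110100
1380 = 10101100100
XOR → 11001010000 = 1616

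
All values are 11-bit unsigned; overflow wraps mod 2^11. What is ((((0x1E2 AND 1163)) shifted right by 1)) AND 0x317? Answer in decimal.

1

0x1E2 = 00111100010
1163 = 10010001011
→ AND → 00010000010 = 130
→ shifted right by 1 → 00001000001 = 65
0x317 = 01100010111
→ AND → 00000000001 = 1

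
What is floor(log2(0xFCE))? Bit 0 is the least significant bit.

0xFCE = 111111001110
The topmost 1 is at position 11 (since 2^11 = 2048 ≤ 4046 < 4096).

11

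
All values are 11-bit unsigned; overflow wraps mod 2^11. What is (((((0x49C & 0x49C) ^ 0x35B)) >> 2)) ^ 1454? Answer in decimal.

0x49C = 10010011100
0x49C = 10010011100
→ & → 10010011100 = 1180
0x35B = 01101011011
→ ^ → 11111000111 = 1991
→ >> 2 → 00111110001 = 497
1454 = 10110101110
→ ^ → 10001011111 = 1119

1119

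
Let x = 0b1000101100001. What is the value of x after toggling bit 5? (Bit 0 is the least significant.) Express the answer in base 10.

x = 1000101100001
bit 5 is currently 1; toggle it via x ^ (1 << 5) = x ^ 32
→ 1000101000001 = 4417

4417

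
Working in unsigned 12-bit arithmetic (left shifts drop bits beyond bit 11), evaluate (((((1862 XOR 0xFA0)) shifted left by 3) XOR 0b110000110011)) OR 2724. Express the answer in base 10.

1862 = 011101000110
0xFA0 = 111110100000
→ XOR → 100011100110 = 2278
→ shifted left by 3 (mod 2^12) → 011100110000 = 1840
0b110000110011 = 110000110011
→ XOR → 101100000011 = 2819
2724 = 101010100100
→ OR → 101110100111 = 2983

2983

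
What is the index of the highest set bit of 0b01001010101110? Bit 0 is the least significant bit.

12

0b01001010101110 = 1001010101110
The topmost 1 is at position 12 (since 2^12 = 4096 ≤ 4782 < 8192).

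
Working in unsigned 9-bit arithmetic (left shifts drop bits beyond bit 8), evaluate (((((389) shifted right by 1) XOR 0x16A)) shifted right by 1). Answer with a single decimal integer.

212

389 = 110000101
→ shifted right by 1 → 011000010 = 194
0x16A = 101101010
→ XOR → 110101000 = 424
→ shifted right by 1 → 011010100 = 212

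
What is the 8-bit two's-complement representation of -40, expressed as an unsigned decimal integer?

40 in 8 bits: 00101000
Invert: 11010111
Add 1:  11011000 = 216
(Check: 2^8 - 40 = 256 - 40 = 216.)

216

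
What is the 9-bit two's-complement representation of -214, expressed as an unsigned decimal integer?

214 in 9 bits: 011010110
Invert: 100101001
Add 1:  100101010 = 298
(Check: 2^9 - 214 = 512 - 214 = 298.)

298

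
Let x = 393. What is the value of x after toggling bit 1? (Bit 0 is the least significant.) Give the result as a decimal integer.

x = 110001001
bit 1 is currently 0; toggle it via x ^ (1 << 1) = x ^ 2
→ 110001011 = 395

395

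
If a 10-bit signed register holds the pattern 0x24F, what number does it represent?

pattern = 1001001111 (MSB is 1 ⇒ negative)
Invert: 0110110000, add 1 → 0110110001 = 433, so the value is -433.
(Equivalently: 591 - 2^10 = 591 - 1024 = -433.)

-433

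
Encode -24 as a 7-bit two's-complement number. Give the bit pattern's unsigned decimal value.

104

24 in 7 bits: 0011000
Invert: 1100111
Add 1:  1101000 = 104
(Check: 2^7 - 24 = 128 - 24 = 104.)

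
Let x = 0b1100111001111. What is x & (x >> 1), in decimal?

x = 1100111001111 = 6607
x>>1 = 0110011100111
AND  = 0100011000111 = 2247
(x & (x >> 1) has a 1 wherever x has two consecutive 1 bits.)

2247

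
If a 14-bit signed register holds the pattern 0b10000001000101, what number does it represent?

pattern = 10000001000101 (MSB is 1 ⇒ negative)
Invert: 01111110111010, add 1 → 01111110111011 = 8123, so the value is -8123.
(Equivalently: 8261 - 2^14 = 8261 - 16384 = -8123.)

-8123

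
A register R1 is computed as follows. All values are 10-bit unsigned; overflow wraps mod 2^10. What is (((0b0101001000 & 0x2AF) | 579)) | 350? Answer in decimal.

863

0b0101001000 = 0101001000
0x2AF = 1010101111
→ & → 0000001000 = 8
579 = 1001000011
→ | → 1001001011 = 587
350 = 0101011110
→ | → 1101011111 = 863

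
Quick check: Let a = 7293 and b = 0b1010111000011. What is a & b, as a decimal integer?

5185

7293 = 1110001111101
b = 1010111000011
AND → 1010001000001 = 5185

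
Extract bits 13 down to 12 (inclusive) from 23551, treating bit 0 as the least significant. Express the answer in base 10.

1

v = 101101111111111
Shift right by 12: 101
Mask low 2 bits: 01 = 1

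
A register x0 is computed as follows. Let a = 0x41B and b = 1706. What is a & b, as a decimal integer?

0x41B = 10000011011
1706 = 11010101010
AND → 10000001010 = 1034

1034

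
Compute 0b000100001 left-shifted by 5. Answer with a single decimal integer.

x = 00000100001
shift left by 5 → 10000100000 = 1056
(equivalently, 33 × 2^5 = 33 × 32)

1056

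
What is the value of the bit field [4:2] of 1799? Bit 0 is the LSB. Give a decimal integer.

v = 011100000111
Shift right by 2: 0111000001
Mask low 3 bits: 001 = 1

1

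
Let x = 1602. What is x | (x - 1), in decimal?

1603

x = 11001000010 = 1602
x - 1 = 11001000001
OR    = 11001000011 = 1603
(x | (x - 1) sets all bits below the lowest set bit.)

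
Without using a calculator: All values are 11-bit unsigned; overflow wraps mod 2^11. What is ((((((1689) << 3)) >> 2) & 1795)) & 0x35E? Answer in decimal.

1689 = 11010011001
→ << 3 (mod 2^11) → 10011001000 = 1224
→ >> 2 → 00100110010 = 306
1795 = 11100000011
→ & → 00100000010 = 258
0x35E = 01101011110
→ & → 00100000010 = 258

258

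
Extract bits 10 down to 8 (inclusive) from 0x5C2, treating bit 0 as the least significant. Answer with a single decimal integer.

v = 00010111000010
Shift right by 8: 000101
Mask low 3 bits: 101 = 5

5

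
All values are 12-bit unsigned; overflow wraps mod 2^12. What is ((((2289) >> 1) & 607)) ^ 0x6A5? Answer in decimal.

1789

2289 = 100011110001
→ >> 1 → 010001111000 = 1144
607 = 001001011111
→ & → 000001011000 = 88
0x6A5 = 011010100101
→ ^ → 011011111101 = 1789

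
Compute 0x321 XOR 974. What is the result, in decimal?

0x321 = 1100100001
974 = 1111001110
XOR → 0011101111 = 239

239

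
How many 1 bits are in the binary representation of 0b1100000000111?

5

n = 1100000000111
Count the 1s: 1 + 1 + 1 + 1 + 1 = 5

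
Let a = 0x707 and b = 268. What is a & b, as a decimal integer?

0x707 = 11100000111
268 = 00100001100
AND → 00100000100 = 260

260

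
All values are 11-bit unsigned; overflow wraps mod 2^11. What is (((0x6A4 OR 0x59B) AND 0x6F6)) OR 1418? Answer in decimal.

0x6A4 = 11010100100
0x59B = 10110011011
→ OR → 11110111111 = 1983
0x6F6 = 11011110110
→ AND → 11010110110 = 1718
1418 = 10110001010
→ OR → 11110111110 = 1982

1982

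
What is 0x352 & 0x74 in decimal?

0x352 = 1101010010
0x74 = 0001110100
AND → 0001010000 = 80

80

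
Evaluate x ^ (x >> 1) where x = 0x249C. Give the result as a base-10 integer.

14034

x = 10010010011100 = 9372
x>>1 = 01001001001110
XOR  = 11011011010010 = 14034
(x ^ (x >> 1) gives the standard binary-reflected Gray code of x.)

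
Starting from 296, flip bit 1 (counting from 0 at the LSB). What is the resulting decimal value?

x = 100101000
bit 1 is currently 0; toggle it via x ^ (1 << 1) = x ^ 2
→ 100101010 = 298

298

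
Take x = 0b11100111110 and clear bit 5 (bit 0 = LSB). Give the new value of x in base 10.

1822

x = 11100111110
bit 5 is currently 1; clear it via x & ~(1 << 5) = x & ~32
→ 11100011110 = 1822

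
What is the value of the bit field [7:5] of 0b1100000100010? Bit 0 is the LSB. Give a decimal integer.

1

v = 1100000100010
Shift right by 5: 11000001
Mask low 3 bits: 001 = 1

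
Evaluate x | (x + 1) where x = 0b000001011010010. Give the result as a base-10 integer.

723

x = 1011010010 = 722
x + 1 = 1011010011
OR    = 1011010011 = 723
(x | (x + 1) sets the lowest cleared bit.)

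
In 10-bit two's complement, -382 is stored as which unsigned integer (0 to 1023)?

382 in 10 bits: 0101111110
Invert: 1010000001
Add 1:  1010000010 = 642
(Check: 2^10 - 382 = 1024 - 382 = 642.)

642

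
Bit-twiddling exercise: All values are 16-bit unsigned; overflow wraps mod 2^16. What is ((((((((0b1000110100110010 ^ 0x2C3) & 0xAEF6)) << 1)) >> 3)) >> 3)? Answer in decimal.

119

0b1000110100110010 = 1000110100110010
0x2C3 = 0000001011000011
→ ^ → 1000111111110001 = 36849
0xAEF6 = 1010111011110110
→ & → 1000111011110000 = 36592
→ << 1 (mod 2^16) → 0001110111100000 = 7648
→ >> 3 → 0000001110111100 = 956
→ >> 3 → 0000000001110111 = 119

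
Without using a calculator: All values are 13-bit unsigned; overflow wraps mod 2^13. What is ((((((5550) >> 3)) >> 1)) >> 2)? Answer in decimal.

5550 = 1010110101110
→ >> 3 → 0001010110101 = 693
→ >> 1 → 0000101011010 = 346
→ >> 2 → 0000001010110 = 86

86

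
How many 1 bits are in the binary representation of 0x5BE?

0x5BE = 10110111110
Count the 1s: 1 + 1 + 1 + 1 + 1 + 1 + 1 + 1 = 8

8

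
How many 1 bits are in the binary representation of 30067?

10

30067 = 111010101110011
Count the 1s: 1 + 1 + 1 + 1 + 1 + 1 + 1 + 1 + 1 + 1 = 10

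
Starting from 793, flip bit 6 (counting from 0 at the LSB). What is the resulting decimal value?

x = 001100011001
bit 6 is currently 0; toggle it via x ^ (1 << 6) = x ^ 64
→ 001101011001 = 857

857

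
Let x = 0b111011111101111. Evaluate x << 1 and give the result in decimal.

x = 0111011111101111
shift left by 1 → 1110111111011110 = 61406
(equivalently, 30703 × 2^1 = 30703 × 2)

61406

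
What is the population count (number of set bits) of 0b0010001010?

n = 10001010
Count the 1s: 1 + 1 + 1 = 3

3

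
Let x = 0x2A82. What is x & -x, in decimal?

2

x = 10101010000010 = 10882
-x (two's complement) = …01010101111110
AND   = 00000000000010 = 2
(x & -x isolates the lowest set bit of x.)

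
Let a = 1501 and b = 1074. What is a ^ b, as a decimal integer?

495

1501 = 10111011101
1074 = 10000110010
XOR → 00111101111 = 495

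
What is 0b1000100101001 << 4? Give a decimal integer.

70288

x = 00001000100101001
shift left by 4 → 10001001010010000 = 70288
(equivalently, 4393 × 2^4 = 4393 × 16)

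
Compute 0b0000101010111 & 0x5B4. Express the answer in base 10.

276

a = 00101010111
0x5B4 = 10110110100
AND → 00100010100 = 276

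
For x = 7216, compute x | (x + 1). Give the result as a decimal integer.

x = 1110000110000 = 7216
x + 1 = 1110000110001
OR    = 1110000110001 = 7217
(x | (x + 1) sets the lowest cleared bit.)

7217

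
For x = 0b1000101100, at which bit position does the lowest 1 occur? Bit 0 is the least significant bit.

0b1000101100 = 1000101100
Trailing zeros: 2, so the lowest set bit is bit 2 (value 4).

2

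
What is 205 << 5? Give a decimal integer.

205 = 0000011001101
shift left by 5 → 1100110100000 = 6560
(equivalently, 205 × 2^5 = 205 × 32)

6560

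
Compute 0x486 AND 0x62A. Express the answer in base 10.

1026

0x486 = 10010000110
0x62A = 11000101010
AND → 10000000010 = 1026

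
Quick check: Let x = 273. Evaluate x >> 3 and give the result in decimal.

34

273 = 100010001
shift right by 3 → 000100010 = 34
(equivalently, floor(273 / 8))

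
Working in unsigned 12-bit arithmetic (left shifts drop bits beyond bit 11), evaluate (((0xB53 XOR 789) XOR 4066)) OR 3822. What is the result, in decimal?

4078

0xB53 = 101101010011
789 = 001100010101
→ XOR → 100001000110 = 2118
4066 = 111111100010
→ XOR → 011110100100 = 1956
3822 = 111011101110
→ OR → 111111101110 = 4078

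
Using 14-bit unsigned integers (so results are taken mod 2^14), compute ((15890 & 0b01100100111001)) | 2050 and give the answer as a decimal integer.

6162

15890 = 11111000010010
0b01100100111001 = 01100100111001
→ & → 01100000010000 = 6160
2050 = 00100000000010
→ | → 01100000010010 = 6162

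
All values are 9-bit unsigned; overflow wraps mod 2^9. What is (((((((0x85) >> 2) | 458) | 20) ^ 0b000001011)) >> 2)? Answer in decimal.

125

0x85 = 010000101
→ >> 2 → 000100001 = 33
458 = 111001010
→ | → 111101011 = 491
20 = 000010100
→ | → 111111111 = 511
0b000001011 = 000001011
→ ^ → 111110100 = 500
→ >> 2 → 001111101 = 125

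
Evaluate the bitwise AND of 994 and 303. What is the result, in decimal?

290

994 = 1111100010
303 = 0100101111
AND → 0100100010 = 290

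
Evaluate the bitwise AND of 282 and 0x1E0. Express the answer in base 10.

282 = 100011010
0x1E0 = 111100000
AND → 100000000 = 256

256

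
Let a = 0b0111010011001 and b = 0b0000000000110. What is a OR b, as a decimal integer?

3743

a = 111010011001
b = 000000000110
 OR → 111010011111 = 3743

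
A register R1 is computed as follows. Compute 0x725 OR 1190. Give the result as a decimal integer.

1959

0x725 = 11100100101
1190 = 10010100110
 OR → 11110100111 = 1959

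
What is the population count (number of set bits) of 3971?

7

3971 = 111110000011
Count the 1s: 1 + 1 + 1 + 1 + 1 + 1 + 1 = 7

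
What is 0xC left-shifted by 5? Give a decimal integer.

384

0xC = 000001100
shift left by 5 → 110000000 = 384
(equivalently, 12 × 2^5 = 12 × 32)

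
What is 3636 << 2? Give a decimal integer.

3636 = 00111000110100
shift left by 2 → 11100011010000 = 14544
(equivalently, 3636 × 2^2 = 3636 × 4)

14544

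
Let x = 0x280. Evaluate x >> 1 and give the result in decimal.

0x280 = 1010000000
shift right by 1 → 0101000000 = 320
(equivalently, floor(640 / 2))

320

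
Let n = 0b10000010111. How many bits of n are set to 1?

5

n = 10000010111
Count the 1s: 1 + 1 + 1 + 1 + 1 = 5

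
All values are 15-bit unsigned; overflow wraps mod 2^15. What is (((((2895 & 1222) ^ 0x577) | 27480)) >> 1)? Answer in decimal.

2895 = 000101101001111
1222 = 000010011000110
→ & → 000000001000110 = 70
0x577 = 000010101110111
→ ^ → 000010100110001 = 1329
27480 = 110101101011000
→ | → 110111101111001 = 28537
→ >> 1 → 011011110111100 = 14268

14268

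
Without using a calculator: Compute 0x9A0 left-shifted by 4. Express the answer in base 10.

39424

0x9A0 = 0000100110100000
shift left by 4 → 1001101000000000 = 39424
(equivalently, 2464 × 2^4 = 2464 × 16)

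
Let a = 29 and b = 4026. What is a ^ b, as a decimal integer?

29 = 000000011101
4026 = 111110111010
XOR → 111110100111 = 4007

4007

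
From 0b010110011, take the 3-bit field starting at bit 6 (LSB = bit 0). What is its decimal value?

v = 010110011
Shift right by 6: 010
Mask low 3 bits: 010 = 2

2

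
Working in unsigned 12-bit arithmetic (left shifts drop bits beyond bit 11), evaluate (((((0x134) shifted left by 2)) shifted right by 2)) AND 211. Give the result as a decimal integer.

16

0x134 = 000100110100
→ shifted left by 2 (mod 2^12) → 010011010000 = 1232
→ shifted right by 2 → 000100110100 = 308
211 = 000011010011
→ AND → 000000010000 = 16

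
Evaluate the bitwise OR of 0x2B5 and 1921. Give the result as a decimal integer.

0x2B5 = 01010110101
1921 = 11110000001
 OR → 11110110101 = 1973

1973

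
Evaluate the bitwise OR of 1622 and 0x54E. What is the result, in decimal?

1886

1622 = 11001010110
0x54E = 10101001110
 OR → 11101011110 = 1886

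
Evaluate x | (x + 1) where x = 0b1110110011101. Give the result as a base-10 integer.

7583

x = 1110110011101 = 7581
x + 1 = 1110110011110
OR    = 1110110011111 = 7583
(x | (x + 1) sets the lowest cleared bit.)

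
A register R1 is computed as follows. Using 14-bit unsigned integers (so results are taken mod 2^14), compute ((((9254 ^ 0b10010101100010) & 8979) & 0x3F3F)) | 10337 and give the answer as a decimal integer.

9254 = 10010000100110
0b10010101100010 = 10010101100010
→ ^ → 00000101000100 = 324
8979 = 10001100010011
→ & → 00000100000000 = 256
0x3F3F = 11111100111111
→ & → 00000100000000 = 256
10337 = 10100001100001
→ | → 10100101100001 = 10593

10593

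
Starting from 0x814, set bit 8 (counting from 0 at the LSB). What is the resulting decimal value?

2324

x = 0100000010100
bit 8 is currently 0; set it via x | (1 << 8) = x | 256
→ 0100100010100 = 2324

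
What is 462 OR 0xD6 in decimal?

462 = 111001110
0xD6 = 011010110
 OR → 111011110 = 478

478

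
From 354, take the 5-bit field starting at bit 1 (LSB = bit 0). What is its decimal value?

v = 101100010
Shift right by 1: 10110001
Mask low 5 bits: 10001 = 17

17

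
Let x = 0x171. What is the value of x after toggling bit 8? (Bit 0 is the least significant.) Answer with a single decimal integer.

x = 101110001
bit 8 is currently 1; toggle it via x ^ (1 << 8) = x ^ 256
→ 001110001 = 113

113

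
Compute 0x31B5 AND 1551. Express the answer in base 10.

0x31B5 = 11000110110101
1551 = 00011000001111
AND → 00000000000101 = 5

5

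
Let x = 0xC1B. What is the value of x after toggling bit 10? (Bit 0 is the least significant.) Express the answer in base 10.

x = 110000011011
bit 10 is currently 1; toggle it via x ^ (1 << 10) = x ^ 1024
→ 100000011011 = 2075

2075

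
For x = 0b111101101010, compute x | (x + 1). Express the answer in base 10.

3947

x = 111101101010 = 3946
x + 1 = 111101101011
OR    = 111101101011 = 3947
(x | (x + 1) sets the lowest cleared bit.)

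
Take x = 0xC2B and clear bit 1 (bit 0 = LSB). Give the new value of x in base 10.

x = 00110000101011
bit 1 is currently 1; clear it via x & ~(1 << 1) = x & ~2
→ 00110000101001 = 3113

3113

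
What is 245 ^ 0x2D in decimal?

245 = 11110101
0x2D = 00101101
XOR → 11011000 = 216

216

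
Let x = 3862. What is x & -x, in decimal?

2

x = 111100010110 = 3862
-x (two's complement) = …000011101010
AND   = 000000000010 = 2
(x & -x isolates the lowest set bit of x.)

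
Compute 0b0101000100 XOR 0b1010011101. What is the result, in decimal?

a = 0101000100
b = 1010011101
XOR → 1111011001 = 985

985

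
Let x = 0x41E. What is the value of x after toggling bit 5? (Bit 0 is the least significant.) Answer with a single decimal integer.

1086

x = 0010000011110
bit 5 is currently 0; toggle it via x ^ (1 << 5) = x ^ 32
→ 0010000111110 = 1086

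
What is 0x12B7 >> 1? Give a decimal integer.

0x12B7 = 1001010110111
shift right by 1 → 0100101011011 = 2395
(equivalently, floor(4791 / 2))

2395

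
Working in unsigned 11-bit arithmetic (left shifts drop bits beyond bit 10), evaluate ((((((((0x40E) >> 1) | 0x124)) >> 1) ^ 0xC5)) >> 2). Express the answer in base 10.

0x40E = 10000001110
→ >> 1 → 01000000111 = 519
0x124 = 00100100100
→ | → 01100100111 = 807
→ >> 1 → 00110010011 = 403
0xC5 = 00011000101
→ ^ → 00101010110 = 342
→ >> 2 → 00001010101 = 85

85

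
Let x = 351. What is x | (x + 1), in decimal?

x = 101011111 = 351
x + 1 = 101100000
OR    = 101111111 = 383
(x | (x + 1) sets the lowest cleared bit.)

383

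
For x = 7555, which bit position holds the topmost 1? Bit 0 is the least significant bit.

12

7555 = 1110110000011
The topmost 1 is at position 12 (since 2^12 = 4096 ≤ 7555 < 8192).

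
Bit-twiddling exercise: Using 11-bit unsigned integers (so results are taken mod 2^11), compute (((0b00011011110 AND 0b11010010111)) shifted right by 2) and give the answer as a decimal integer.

37

0b00011011110 = 00011011110
0b11010010111 = 11010010111
→ AND → 00010010110 = 150
→ shifted right by 2 → 00000100101 = 37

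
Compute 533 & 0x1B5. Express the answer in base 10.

533 = 1000010101
0x1B5 = 0110110101
AND → 0000010101 = 21

21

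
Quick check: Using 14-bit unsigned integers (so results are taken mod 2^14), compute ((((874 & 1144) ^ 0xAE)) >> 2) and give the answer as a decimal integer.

49

874 = 00001101101010
1144 = 00010001111000
→ & → 00000001101000 = 104
0xAE = 00000010101110
→ ^ → 00000011000110 = 198
→ >> 2 → 00000000110001 = 49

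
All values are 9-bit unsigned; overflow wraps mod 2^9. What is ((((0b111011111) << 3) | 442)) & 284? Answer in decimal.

280

0b111011111 = 111011111
→ << 3 (mod 2^9) → 011111000 = 248
442 = 110111010
→ | → 111111010 = 506
284 = 100011100
→ & → 100011000 = 280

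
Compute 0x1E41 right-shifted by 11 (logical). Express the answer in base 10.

3

0x1E41 = 1111001000001
shift right by 11 → 0000000000011 = 3
(equivalently, floor(7745 / 2048))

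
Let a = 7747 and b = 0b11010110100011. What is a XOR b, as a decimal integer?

11232

7747 = 01111001000011
b = 11010110100011
XOR → 10101111100000 = 11232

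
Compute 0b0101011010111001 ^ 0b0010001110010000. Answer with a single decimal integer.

29993

a = 101011010111001
b = 010001110010000
XOR → 111010100101001 = 29993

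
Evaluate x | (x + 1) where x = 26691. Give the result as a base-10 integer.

x = 110100001000011 = 26691
x + 1 = 110100001000100
OR    = 110100001000111 = 26695
(x | (x + 1) sets the lowest cleared bit.)

26695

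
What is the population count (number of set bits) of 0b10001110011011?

8

n = 10001110011011
Count the 1s: 1 + 1 + 1 + 1 + 1 + 1 + 1 + 1 = 8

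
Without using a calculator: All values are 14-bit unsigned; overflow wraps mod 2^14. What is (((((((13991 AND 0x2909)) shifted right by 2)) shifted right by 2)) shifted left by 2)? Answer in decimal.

13991 = 11011010100111
0x2909 = 10100100001001
→ AND → 10000000000001 = 8193
→ shifted right by 2 → 00100000000000 = 2048
→ shifted right by 2 → 00001000000000 = 512
→ shifted left by 2 (mod 2^14) → 00100000000000 = 2048

2048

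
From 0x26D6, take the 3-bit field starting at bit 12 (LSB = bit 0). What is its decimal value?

2

v = 010011011010110
Shift right by 12: 010
Mask low 3 bits: 010 = 2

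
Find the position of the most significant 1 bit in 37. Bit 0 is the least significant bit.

5

37 = 100101
The topmost 1 is at position 5 (since 2^5 = 32 ≤ 37 < 64).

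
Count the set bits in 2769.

2769 = 101011010001
Count the 1s: 1 + 1 + 1 + 1 + 1 + 1 = 6

6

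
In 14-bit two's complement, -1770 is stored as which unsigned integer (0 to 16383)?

14614

1770 in 14 bits: 00011011101010
Invert: 11100100010101
Add 1:  11100100010110 = 14614
(Check: 2^14 - 1770 = 16384 - 1770 = 14614.)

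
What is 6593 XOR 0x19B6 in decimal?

6593 = 1100111000001
0x19B6 = 1100110110110
XOR → 0000001110111 = 119

119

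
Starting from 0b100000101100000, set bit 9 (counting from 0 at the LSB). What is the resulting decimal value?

17248

x = 100000101100000
bit 9 is currently 0; set it via x | (1 << 9) = x | 512
→ 100001101100000 = 17248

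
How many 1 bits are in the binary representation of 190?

190 = 10111110
Count the 1s: 1 + 1 + 1 + 1 + 1 + 1 = 6

6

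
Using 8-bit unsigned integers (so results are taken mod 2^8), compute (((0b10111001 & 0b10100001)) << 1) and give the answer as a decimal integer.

0b10111001 = 10111001
0b10100001 = 10100001
→ & → 10100001 = 161
→ << 1 (mod 2^8) → 01000010 = 66

66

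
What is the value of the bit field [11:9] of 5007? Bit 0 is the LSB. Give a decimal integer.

1

v = 1001110001111
Shift right by 9: 1001
Mask low 3 bits: 001 = 1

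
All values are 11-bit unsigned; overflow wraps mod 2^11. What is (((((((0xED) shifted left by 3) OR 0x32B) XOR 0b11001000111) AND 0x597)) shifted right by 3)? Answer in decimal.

0xED = 00011101101
→ shifted left by 3 (mod 2^11) → 11101101000 = 1896
0x32B = 01100101011
→ OR → 11101101011 = 1899
0b11001000111 = 11001000111
→ XOR → 00100101100 = 300
0x597 = 10110010111
→ AND → 00100000100 = 260
→ shifted right by 3 → 00000100000 = 32

32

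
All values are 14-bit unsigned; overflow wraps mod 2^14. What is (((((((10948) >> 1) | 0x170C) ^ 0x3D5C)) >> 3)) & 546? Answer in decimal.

2

10948 = 10101011000100
→ >> 1 → 01010101100010 = 5474
0x170C = 01011100001100
→ | → 01011101101110 = 5998
0x3D5C = 11110101011100
→ ^ → 10101000110010 = 10802
→ >> 3 → 00010101000110 = 1350
546 = 00001000100010
→ & → 00000000000010 = 2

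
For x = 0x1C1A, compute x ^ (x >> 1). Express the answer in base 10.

4631

x = 1110000011010 = 7194
x>>1 = 0111000001101
XOR  = 1001000010111 = 4631
(x ^ (x >> 1) gives the standard binary-reflected Gray code of x.)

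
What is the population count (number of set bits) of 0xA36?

6

0xA36 = 101000110110
Count the 1s: 1 + 1 + 1 + 1 + 1 + 1 = 6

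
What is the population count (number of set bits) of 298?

298 = 100101010
Count the 1s: 1 + 1 + 1 + 1 = 4

4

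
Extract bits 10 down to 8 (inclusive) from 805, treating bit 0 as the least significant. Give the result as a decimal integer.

3

v = 01100100101
Shift right by 8: 011
Mask low 3 bits: 011 = 3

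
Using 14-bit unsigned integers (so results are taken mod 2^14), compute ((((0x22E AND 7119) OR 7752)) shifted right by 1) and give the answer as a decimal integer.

0x22E = 00001000101110
7119 = 01101111001111
→ AND → 00001000001110 = 526
7752 = 01111001001000
→ OR → 01111001001110 = 7758
→ shifted right by 1 → 00111100100111 = 3879

3879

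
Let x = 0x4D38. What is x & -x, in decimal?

x = 100110100111000 = 19768
-x (two's complement) = …011001011001000
AND   = 000000000001000 = 8
(x & -x isolates the lowest set bit of x.)

8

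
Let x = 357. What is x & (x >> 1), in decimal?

x = 101100101 = 357
x>>1 = 010110010
AND  = 000100000 = 32
(x & (x >> 1) has a 1 wherever x has two consecutive 1 bits.)

32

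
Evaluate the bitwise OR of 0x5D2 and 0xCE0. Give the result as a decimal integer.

0x5D2 = 010111010010
0xCE0 = 110011100000
 OR → 110111110010 = 3570

3570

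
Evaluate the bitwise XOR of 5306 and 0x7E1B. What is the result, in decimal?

5306 = 001010010111010
0x7E1B = 111111000011011
XOR → 110101010100001 = 27297

27297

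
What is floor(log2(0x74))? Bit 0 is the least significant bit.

6

0x74 = 1110100
The topmost 1 is at position 6 (since 2^6 = 64 ≤ 116 < 128).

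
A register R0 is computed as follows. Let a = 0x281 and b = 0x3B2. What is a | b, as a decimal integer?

947

0x281 = 1010000001
0x3B2 = 1110110010
 OR → 1110110011 = 947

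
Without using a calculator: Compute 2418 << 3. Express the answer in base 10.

2418 = 000100101110010
shift left by 3 → 100101110010000 = 19344
(equivalently, 2418 × 2^3 = 2418 × 8)

19344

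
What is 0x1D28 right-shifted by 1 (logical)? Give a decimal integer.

3732

0x1D28 = 1110100101000
shift right by 1 → 0111010010100 = 3732
(equivalently, floor(7464 / 2))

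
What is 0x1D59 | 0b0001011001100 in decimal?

0x1D59 = 1110101011001
b = 0001011001100
 OR → 1111111011101 = 8157

8157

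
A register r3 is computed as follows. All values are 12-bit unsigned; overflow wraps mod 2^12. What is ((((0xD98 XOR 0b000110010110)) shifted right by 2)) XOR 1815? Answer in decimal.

0xD98 = 110110011000
0b000110010110 = 000110010110
→ XOR → 110000001110 = 3086
→ shifted right by 2 → 001100000011 = 771
1815 = 011100010111
→ XOR → 010000010100 = 1044

1044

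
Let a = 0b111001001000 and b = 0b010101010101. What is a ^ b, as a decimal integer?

a = 111001001000
b = 010101010101
XOR → 101100011101 = 2845

2845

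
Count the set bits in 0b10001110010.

n = 10001110010
Count the 1s: 1 + 1 + 1 + 1 + 1 = 5

5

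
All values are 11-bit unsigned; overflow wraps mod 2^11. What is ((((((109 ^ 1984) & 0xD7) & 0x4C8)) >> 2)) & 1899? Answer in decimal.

32

109 = 00001101101
1984 = 11111000000
→ ^ → 11110101101 = 1965
0xD7 = 00011010111
→ & → 00010000101 = 133
0x4C8 = 10011001000
→ & → 00010000000 = 128
→ >> 2 → 00000100000 = 32
1899 = 11101101011
→ & → 00000100000 = 32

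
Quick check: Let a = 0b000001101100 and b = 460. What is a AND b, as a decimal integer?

a = 001101100
460 = 111001100
AND → 001001100 = 76

76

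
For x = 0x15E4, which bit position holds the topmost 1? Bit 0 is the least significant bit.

12

0x15E4 = 1010111100100
The topmost 1 is at position 12 (since 2^12 = 4096 ≤ 5604 < 8192).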